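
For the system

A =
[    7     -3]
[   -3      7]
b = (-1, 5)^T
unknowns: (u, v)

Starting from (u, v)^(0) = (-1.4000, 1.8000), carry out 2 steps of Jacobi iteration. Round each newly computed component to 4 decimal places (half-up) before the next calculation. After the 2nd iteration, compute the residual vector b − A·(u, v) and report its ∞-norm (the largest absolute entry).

Iteration 1:
  u = (-1 - (-3)·1.8000) / (7) = 0.6286
  v = (5 - (-3)·-1.4000) / (7) = 0.1143
Iteration 2:
  u = (-1 - (-3)·0.1143) / (7) = -0.0939
  v = (5 - (-3)·0.6286) / (7) = 0.9837
Residual b − A·x = (2.6084, -2.1676); ∞-norm = 2.6084

2.6084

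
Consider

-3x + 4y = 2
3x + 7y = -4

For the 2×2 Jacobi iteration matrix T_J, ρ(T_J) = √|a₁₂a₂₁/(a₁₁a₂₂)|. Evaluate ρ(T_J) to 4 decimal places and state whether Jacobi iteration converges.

0.7559

a₁₂a₂₁/(a₁₁a₂₂) = (4)·(3) / ((-3)·(7)) = -0.571429
ρ = √|-0.571429| = √0.571429 = 0.7559
ρ < 1, so Jacobi converges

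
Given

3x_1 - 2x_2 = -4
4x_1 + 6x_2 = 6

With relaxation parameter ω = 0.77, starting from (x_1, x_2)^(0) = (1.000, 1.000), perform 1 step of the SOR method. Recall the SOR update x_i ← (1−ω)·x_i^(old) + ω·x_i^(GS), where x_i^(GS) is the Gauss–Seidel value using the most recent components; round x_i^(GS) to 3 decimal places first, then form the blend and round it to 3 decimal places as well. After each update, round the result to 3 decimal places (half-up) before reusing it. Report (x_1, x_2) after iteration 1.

Iteration 1:
  x_1: GS value = (-4 - (-2)·1.000) / (3) = -0.667;  x_1 ← (1−ω)·1.000 + ω·-0.667 = -0.284
  x_2: GS value = (6 - (4)·-0.284) / (6) = 1.189;  x_2 ← (1−ω)·1.000 + ω·1.189 = 1.146

(-0.284, 1.146)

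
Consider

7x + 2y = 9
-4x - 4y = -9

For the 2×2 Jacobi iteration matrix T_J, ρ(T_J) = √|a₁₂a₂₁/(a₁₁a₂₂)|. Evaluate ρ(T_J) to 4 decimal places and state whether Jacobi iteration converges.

a₁₂a₂₁/(a₁₁a₂₂) = (2)·(-4) / ((7)·(-4)) = 0.285714
ρ = √|0.285714| = √0.285714 = 0.5345
ρ < 1, so Jacobi converges

0.5345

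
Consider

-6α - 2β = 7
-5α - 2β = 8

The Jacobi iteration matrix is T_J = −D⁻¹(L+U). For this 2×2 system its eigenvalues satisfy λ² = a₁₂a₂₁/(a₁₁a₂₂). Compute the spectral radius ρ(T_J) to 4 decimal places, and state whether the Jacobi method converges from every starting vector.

a₁₂a₂₁/(a₁₁a₂₂) = (-2)·(-5) / ((-6)·(-2)) = 0.833333
ρ = √|0.833333| = √0.833333 = 0.9129
ρ < 1, so Jacobi converges

0.9129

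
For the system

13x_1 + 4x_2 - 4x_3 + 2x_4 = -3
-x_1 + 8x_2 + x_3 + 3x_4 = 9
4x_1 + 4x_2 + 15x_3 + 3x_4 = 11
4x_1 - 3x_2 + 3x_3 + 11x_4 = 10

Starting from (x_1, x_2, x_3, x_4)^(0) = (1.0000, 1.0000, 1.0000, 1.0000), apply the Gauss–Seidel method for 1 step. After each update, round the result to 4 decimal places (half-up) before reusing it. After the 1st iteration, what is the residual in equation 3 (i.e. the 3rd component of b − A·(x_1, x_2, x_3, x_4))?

Iteration 1:
  x_1 = (-3 - (4)·1.0000 - (-4)·1.0000 - (2)·1.0000) / (13) = -0.3846
  x_2 = (9 - (-1)·-0.3846 - (1)·1.0000 - (3)·1.0000) / (8) = 0.5769
  x_3 = (11 - (4)·-0.3846 - (4)·0.5769 - (3)·1.0000) / (15) = 0.4821
  x_4 = (10 - (4)·-0.3846 - (-3)·0.5769 - (3)·0.4821) / (11) = 1.0748
Residual b − A·x = (-0.5290, 0.2937, -0.2251, 0.0000)

-0.2251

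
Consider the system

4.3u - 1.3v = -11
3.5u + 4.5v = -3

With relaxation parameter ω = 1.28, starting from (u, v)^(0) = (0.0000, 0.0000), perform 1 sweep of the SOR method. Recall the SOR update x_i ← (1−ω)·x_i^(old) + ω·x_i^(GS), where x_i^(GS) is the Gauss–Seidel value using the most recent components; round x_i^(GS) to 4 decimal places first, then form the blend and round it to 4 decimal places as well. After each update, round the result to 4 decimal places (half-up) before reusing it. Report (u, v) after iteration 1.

Iteration 1:
  u: GS value = (-11 - (-1.3)·0.0000) / (4.3) = -2.5581;  u ← (1−ω)·0.0000 + ω·-2.5581 = -3.2744
  v: GS value = (-3 - (3.5)·-3.2744) / (4.5) = 1.8801;  v ← (1−ω)·0.0000 + ω·1.8801 = 2.4065

(-3.2744, 2.4065)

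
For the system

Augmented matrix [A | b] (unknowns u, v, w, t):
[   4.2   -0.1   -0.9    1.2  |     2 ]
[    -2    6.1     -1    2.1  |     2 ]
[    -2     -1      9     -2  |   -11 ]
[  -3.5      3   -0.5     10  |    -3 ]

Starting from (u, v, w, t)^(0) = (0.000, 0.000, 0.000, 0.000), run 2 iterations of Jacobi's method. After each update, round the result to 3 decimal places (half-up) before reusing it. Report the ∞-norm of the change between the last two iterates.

Iteration 1:
  u = (2 - (-0.1)·0.000 - (-0.9)·0.000 - (1.2)·0.000) / (4.2) = 0.476
  v = (2 - (-2)·0.000 - (-1)·0.000 - (2.1)·0.000) / (6.1) = 0.328
  w = (-11 - (-2)·0.000 - (-1)·0.000 - (-2)·0.000) / (9) = -1.222
  t = (-3 - (-3.5)·0.000 - (3)·0.000 - (-0.5)·0.000) / (10) = -0.300
Iteration 2:
  u = (2 - (-0.1)·0.328 - (-0.9)·-1.222 - (1.2)·-0.300) / (4.2) = 0.308
  v = (2 - (-2)·0.476 - (-1)·-1.222 - (2.1)·-0.300) / (6.1) = 0.387
  w = (-11 - (-2)·0.476 - (-1)·0.328 - (-2)·-0.300) / (9) = -1.147
  t = (-3 - (-3.5)·0.476 - (3)·0.328 - (-0.5)·-1.222) / (10) = -0.293
Change: (-0.168, 0.059, 0.075, 0.007) → max |·| = 0.168

0.168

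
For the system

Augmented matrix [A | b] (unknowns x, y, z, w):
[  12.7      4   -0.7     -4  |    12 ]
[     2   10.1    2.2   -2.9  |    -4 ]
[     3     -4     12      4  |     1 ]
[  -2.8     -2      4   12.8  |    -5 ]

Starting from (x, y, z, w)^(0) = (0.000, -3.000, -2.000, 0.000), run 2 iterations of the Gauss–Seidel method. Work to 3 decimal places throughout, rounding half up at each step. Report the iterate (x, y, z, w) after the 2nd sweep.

Iteration 1:
  x = (12 - (4)·-3.000 - (-0.7)·-2.000 - (-4)·0.000) / (12.7) = 1.780
  y = (-4 - (2)·1.780 - (2.2)·-2.000 - (-2.9)·0.000) / (10.1) = -0.313
  z = (1 - (3)·1.780 - (-4)·-0.313 - (4)·0.000) / (12) = -0.466
  w = (-5 - (-2.8)·1.780 - (-2)·-0.313 - (4)·-0.466) / (12.8) = 0.095
Iteration 2:
  x = (12 - (4)·-0.313 - (-0.7)·-0.466 - (-4)·0.095) / (12.7) = 1.048
  y = (-4 - (2)·1.048 - (2.2)·-0.466 - (-2.9)·0.095) / (10.1) = -0.475
  z = (1 - (3)·1.048 - (-4)·-0.475 - (4)·0.095) / (12) = -0.369
  w = (-5 - (-2.8)·1.048 - (-2)·-0.475 - (4)·-0.369) / (12.8) = -0.120

(1.048, -0.475, -0.369, -0.120)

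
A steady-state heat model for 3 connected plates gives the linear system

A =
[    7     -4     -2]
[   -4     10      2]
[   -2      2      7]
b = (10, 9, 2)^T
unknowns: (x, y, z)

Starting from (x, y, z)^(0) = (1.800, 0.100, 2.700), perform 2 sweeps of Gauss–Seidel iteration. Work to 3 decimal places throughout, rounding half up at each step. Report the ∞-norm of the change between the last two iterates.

0.448

Iteration 1:
  x = (10 - (-4)·0.100 - (-2)·2.700) / (7) = 2.257
  y = (9 - (-4)·2.257 - (2)·2.700) / (10) = 1.263
  z = (2 - (-2)·2.257 - (2)·1.263) / (7) = 0.570
Iteration 2:
  x = (10 - (-4)·1.263 - (-2)·0.570) / (7) = 2.313
  y = (9 - (-4)·2.313 - (2)·0.570) / (10) = 1.711
  z = (2 - (-2)·2.313 - (2)·1.711) / (7) = 0.458
Change: (0.056, 0.448, -0.112) → max |·| = 0.448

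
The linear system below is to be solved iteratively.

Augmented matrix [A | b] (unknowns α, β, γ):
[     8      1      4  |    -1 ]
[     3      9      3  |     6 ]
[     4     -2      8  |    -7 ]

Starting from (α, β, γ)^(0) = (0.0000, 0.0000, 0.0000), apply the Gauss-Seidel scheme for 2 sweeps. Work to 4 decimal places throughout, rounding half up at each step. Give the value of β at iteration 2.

0.8437

Iteration 1:
  α = (-1 - (1)·0.0000 - (4)·0.0000) / (8) = -0.1250
  β = (6 - (3)·-0.1250 - (3)·0.0000) / (9) = 0.7083
  γ = (-7 - (4)·-0.1250 - (-2)·0.7083) / (8) = -0.6354
Iteration 2:
  α = (-1 - (1)·0.7083 - (4)·-0.6354) / (8) = 0.1042
  β = (6 - (3)·0.1042 - (3)·-0.6354) / (9) = 0.8437
  γ = (-7 - (4)·0.1042 - (-2)·0.8437) / (8) = -0.7162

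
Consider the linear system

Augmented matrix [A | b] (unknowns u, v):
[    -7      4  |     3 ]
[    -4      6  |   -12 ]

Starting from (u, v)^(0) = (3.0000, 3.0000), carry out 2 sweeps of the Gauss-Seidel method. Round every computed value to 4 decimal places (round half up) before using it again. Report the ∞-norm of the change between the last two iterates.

2.3674

Iteration 1:
  u = (3 - (4)·3.0000) / (-7) = 1.2857
  v = (-12 - (-4)·1.2857) / (6) = -1.1429
Iteration 2:
  u = (3 - (4)·-1.1429) / (-7) = -1.0817
  v = (-12 - (-4)·-1.0817) / (6) = -2.7211
Change: (-2.3674, -1.5782) → max |·| = 2.3674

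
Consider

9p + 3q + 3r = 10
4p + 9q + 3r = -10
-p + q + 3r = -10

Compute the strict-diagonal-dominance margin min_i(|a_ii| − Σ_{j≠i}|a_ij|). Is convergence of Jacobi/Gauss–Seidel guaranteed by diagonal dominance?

1

row 1: |9| − (3+3) = 3
row 2: |9| − (4+3) = 2
row 3: |3| − (1+1) = 1
minimum over rows = 1 → strictly diagonally dominant (convergence guaranteed)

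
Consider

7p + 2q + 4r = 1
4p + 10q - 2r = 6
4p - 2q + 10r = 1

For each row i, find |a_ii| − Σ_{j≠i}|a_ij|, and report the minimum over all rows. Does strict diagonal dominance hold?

row 1: |7| − (2+4) = 1
row 2: |10| − (4+2) = 4
row 3: |10| − (4+2) = 4
minimum over rows = 1 → strictly diagonally dominant (convergence guaranteed)

1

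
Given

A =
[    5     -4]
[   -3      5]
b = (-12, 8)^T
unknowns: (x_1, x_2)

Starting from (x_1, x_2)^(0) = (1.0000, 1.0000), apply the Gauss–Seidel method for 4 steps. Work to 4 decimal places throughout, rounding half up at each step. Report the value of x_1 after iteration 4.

Iteration 1:
  x_1 = (-12 - (-4)·1.0000) / (5) = -1.6000
  x_2 = (8 - (-3)·-1.6000) / (5) = 0.6400
Iteration 2:
  x_1 = (-12 - (-4)·0.6400) / (5) = -1.8880
  x_2 = (8 - (-3)·-1.8880) / (5) = 0.4672
Iteration 3:
  x_1 = (-12 - (-4)·0.4672) / (5) = -2.0262
  x_2 = (8 - (-3)·-2.0262) / (5) = 0.3843
Iteration 4:
  x_1 = (-12 - (-4)·0.3843) / (5) = -2.0926
  x_2 = (8 - (-3)·-2.0926) / (5) = 0.3444

-2.0926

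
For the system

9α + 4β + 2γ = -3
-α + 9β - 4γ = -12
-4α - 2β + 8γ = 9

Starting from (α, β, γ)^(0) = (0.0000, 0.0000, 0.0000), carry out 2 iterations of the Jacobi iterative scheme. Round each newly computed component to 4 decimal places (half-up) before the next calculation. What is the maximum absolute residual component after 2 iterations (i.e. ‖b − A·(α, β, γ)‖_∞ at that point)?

2.2960

Iteration 1:
  α = (-3 - (4)·0.0000 - (2)·0.0000) / (9) = -0.3333
  β = (-12 - (-1)·0.0000 - (-4)·0.0000) / (9) = -1.3333
  γ = (9 - (-4)·0.0000 - (-2)·0.0000) / (8) = 1.1250
Iteration 2:
  α = (-3 - (4)·-1.3333 - (2)·1.1250) / (9) = 0.0092
  β = (-12 - (-1)·-0.3333 - (-4)·1.1250) / (9) = -0.8704
  γ = (9 - (-4)·-0.3333 - (-2)·-1.3333) / (8) = 0.6250
Residual b − A·x = (-0.8512, -1.6572, 2.2960); ∞-norm = 2.2960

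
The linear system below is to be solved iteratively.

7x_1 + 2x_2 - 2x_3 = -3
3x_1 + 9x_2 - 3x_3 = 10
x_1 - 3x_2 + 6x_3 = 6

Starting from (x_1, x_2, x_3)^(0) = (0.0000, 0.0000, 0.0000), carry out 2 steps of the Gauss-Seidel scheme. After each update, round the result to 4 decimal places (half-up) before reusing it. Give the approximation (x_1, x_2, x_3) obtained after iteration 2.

(-0.3016, 1.7778, 1.9392)

Iteration 1:
  x_1 = (-3 - (2)·0.0000 - (-2)·0.0000) / (7) = -0.4286
  x_2 = (10 - (3)·-0.4286 - (-3)·0.0000) / (9) = 1.2540
  x_3 = (6 - (1)·-0.4286 - (-3)·1.2540) / (6) = 1.6984
Iteration 2:
  x_1 = (-3 - (2)·1.2540 - (-2)·1.6984) / (7) = -0.3016
  x_2 = (10 - (3)·-0.3016 - (-3)·1.6984) / (9) = 1.7778
  x_3 = (6 - (1)·-0.3016 - (-3)·1.7778) / (6) = 1.9392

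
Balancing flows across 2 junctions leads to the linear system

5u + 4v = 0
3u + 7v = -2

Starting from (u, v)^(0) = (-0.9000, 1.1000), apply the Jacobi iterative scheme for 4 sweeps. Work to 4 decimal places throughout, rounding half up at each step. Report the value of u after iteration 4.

Iteration 1:
  u = (0 - (4)·1.1000) / (5) = -0.8800
  v = (-2 - (3)·-0.9000) / (7) = 0.1000
Iteration 2:
  u = (0 - (4)·0.1000) / (5) = -0.0800
  v = (-2 - (3)·-0.8800) / (7) = 0.0914
Iteration 3:
  u = (0 - (4)·0.0914) / (5) = -0.0731
  v = (-2 - (3)·-0.0800) / (7) = -0.2514
Iteration 4:
  u = (0 - (4)·-0.2514) / (5) = 0.2011
  v = (-2 - (3)·-0.0731) / (7) = -0.2544

0.2011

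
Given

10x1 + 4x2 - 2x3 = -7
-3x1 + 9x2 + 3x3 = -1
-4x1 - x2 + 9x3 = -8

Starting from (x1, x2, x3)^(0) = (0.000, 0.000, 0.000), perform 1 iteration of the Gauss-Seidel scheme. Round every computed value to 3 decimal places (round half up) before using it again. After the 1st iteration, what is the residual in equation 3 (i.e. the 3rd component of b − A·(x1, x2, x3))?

-0.002

Iteration 1:
  x1 = (-7 - (4)·0.000 - (-2)·0.000) / (10) = -0.700
  x2 = (-1 - (-3)·-0.700 - (3)·0.000) / (9) = -0.344
  x3 = (-8 - (-4)·-0.700 - (-1)·-0.344) / (9) = -1.238
Residual b − A·x = (-1.100, 3.710, -0.002)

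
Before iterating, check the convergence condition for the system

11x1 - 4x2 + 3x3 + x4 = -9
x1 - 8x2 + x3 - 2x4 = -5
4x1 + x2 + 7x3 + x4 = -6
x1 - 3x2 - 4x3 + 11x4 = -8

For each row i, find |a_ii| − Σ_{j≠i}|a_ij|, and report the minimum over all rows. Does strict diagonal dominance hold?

row 1: |11| − (4+3+1) = 3
row 2: |-8| − (1+1+2) = 4
row 3: |7| − (4+1+1) = 1
row 4: |11| − (1+3+4) = 3
minimum over rows = 1 → strictly diagonally dominant (convergence guaranteed)

1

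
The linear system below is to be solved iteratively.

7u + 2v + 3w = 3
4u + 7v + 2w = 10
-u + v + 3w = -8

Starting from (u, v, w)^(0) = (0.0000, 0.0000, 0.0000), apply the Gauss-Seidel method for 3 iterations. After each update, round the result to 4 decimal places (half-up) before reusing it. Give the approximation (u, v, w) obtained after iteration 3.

Iteration 1:
  u = (3 - (2)·0.0000 - (3)·0.0000) / (7) = 0.4286
  v = (10 - (4)·0.4286 - (2)·0.0000) / (7) = 1.1837
  w = (-8 - (-1)·0.4286 - (1)·1.1837) / (3) = -2.9184
Iteration 2:
  u = (3 - (2)·1.1837 - (3)·-2.9184) / (7) = 1.3411
  v = (10 - (4)·1.3411 - (2)·-2.9184) / (7) = 1.4961
  w = (-8 - (-1)·1.3411 - (1)·1.4961) / (3) = -2.7183
Iteration 3:
  u = (3 - (2)·1.4961 - (3)·-2.7183) / (7) = 1.1661
  v = (10 - (4)·1.1661 - (2)·-2.7183) / (7) = 1.5389
  w = (-8 - (-1)·1.1661 - (1)·1.5389) / (3) = -2.7909

(1.1661, 1.5389, -2.7909)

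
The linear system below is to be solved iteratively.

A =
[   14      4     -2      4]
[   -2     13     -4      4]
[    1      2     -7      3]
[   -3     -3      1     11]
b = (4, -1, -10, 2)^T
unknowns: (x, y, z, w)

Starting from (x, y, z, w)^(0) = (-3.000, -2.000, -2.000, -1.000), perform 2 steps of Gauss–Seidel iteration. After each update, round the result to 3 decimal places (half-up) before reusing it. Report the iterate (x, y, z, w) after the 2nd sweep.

(0.436, 0.236, 1.666, 0.214)

Iteration 1:
  x = (4 - (4)·-2.000 - (-2)·-2.000 - (4)·-1.000) / (14) = 0.857
  y = (-1 - (-2)·0.857 - (-4)·-2.000 - (4)·-1.000) / (13) = -0.253
  z = (-10 - (1)·0.857 - (2)·-0.253 - (3)·-1.000) / (-7) = 1.050
  w = (2 - (-3)·0.857 - (-3)·-0.253 - (1)·1.050) / (11) = 0.251
Iteration 2:
  x = (4 - (4)·-0.253 - (-2)·1.050 - (4)·0.251) / (14) = 0.436
  y = (-1 - (-2)·0.436 - (-4)·1.050 - (4)·0.251) / (13) = 0.236
  z = (-10 - (1)·0.436 - (2)·0.236 - (3)·0.251) / (-7) = 1.666
  w = (2 - (-3)·0.436 - (-3)·0.236 - (1)·1.666) / (11) = 0.214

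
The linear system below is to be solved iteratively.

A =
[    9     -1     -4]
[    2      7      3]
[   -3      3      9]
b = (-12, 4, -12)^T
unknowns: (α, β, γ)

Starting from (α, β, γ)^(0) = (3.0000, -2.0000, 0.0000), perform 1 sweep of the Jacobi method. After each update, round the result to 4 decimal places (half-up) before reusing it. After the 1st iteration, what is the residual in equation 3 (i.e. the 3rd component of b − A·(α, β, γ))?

-18.8094

Iteration 1:
  α = (-12 - (-1)·-2.0000 - (-4)·0.0000) / (9) = -1.5556
  β = (4 - (2)·3.0000 - (3)·0.0000) / (7) = -0.2857
  γ = (-12 - (-3)·3.0000 - (3)·-2.0000) / (9) = 0.3333
Residual b − A·x = (3.0479, 8.1112, -18.8094)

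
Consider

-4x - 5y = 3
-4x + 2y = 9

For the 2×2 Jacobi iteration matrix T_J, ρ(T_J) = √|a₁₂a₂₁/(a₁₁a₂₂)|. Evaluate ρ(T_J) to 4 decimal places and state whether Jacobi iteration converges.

a₁₂a₂₁/(a₁₁a₂₂) = (-5)·(-4) / ((-4)·(2)) = -2.500000
ρ = √|-2.500000| = √2.500000 = 1.5811
ρ > 1, so Jacobi diverges

1.5811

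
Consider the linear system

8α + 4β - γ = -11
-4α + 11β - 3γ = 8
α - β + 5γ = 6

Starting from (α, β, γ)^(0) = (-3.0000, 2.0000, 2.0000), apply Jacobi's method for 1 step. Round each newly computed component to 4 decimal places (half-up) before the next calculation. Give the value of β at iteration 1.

Iteration 1:
  α = (-11 - (4)·2.0000 - (-1)·2.0000) / (8) = -2.1250
  β = (8 - (-4)·-3.0000 - (-3)·2.0000) / (11) = 0.1818
  γ = (6 - (1)·-3.0000 - (-1)·2.0000) / (5) = 2.2000

0.1818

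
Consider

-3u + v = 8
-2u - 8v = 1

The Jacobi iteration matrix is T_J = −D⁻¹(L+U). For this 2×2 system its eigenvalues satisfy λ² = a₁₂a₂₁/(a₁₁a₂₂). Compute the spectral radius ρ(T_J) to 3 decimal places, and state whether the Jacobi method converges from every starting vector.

0.289

a₁₂a₂₁/(a₁₁a₂₂) = (1)·(-2) / ((-3)·(-8)) = -0.083333
ρ = √|-0.083333| = √0.083333 = 0.289
ρ < 1, so Jacobi converges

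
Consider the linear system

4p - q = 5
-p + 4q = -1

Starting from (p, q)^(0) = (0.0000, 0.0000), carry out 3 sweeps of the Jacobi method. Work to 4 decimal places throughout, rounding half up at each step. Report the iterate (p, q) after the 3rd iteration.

Iteration 1:
  p = (5 - (-1)·0.0000) / (4) = 1.2500
  q = (-1 - (-1)·0.0000) / (4) = -0.2500
Iteration 2:
  p = (5 - (-1)·-0.2500) / (4) = 1.1875
  q = (-1 - (-1)·1.2500) / (4) = 0.0625
Iteration 3:
  p = (5 - (-1)·0.0625) / (4) = 1.2656
  q = (-1 - (-1)·1.1875) / (4) = 0.0469

(1.2656, 0.0469)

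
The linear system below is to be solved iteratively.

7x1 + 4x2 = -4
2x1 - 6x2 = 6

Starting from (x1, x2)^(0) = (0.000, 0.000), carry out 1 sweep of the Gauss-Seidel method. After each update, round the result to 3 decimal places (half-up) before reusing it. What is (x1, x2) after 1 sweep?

(-0.571, -1.190)

Iteration 1:
  x1 = (-4 - (4)·0.000) / (7) = -0.571
  x2 = (6 - (2)·-0.571) / (-6) = -1.190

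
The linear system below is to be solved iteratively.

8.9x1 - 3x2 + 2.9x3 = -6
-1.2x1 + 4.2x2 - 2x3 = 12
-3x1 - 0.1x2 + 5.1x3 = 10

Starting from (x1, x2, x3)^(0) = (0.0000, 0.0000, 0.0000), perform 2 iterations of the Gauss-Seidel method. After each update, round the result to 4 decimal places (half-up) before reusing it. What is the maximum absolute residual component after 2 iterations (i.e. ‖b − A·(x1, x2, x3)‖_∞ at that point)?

1.9441

Iteration 1:
  x1 = (-6 - (-3)·0.0000 - (2.9)·0.0000) / (8.9) = -0.6742
  x2 = (12 - (-1.2)·-0.6742 - (-2)·0.0000) / (4.2) = 2.6645
  x3 = (10 - (-3)·-0.6742 - (-0.1)·2.6645) / (5.1) = 1.6164
Iteration 2:
  x1 = (-6 - (-3)·2.6645 - (2.9)·1.6164) / (8.9) = -0.3027
  x2 = (12 - (-1.2)·-0.3027 - (-2)·1.6164) / (4.2) = 3.5404
  x3 = (10 - (-3)·-0.3027 - (-0.1)·3.5404) / (5.1) = 1.8521
Residual b − A·x = (1.9441, 0.4713, 0.0002); ∞-norm = 1.9441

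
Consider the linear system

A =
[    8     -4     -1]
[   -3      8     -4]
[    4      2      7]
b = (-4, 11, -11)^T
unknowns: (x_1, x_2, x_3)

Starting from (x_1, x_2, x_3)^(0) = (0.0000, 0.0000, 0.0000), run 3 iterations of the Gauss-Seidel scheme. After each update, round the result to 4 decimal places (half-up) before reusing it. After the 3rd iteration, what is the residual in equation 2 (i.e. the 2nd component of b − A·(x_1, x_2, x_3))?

0.9337

Iteration 1:
  x_1 = (-4 - (-4)·0.0000 - (-1)·0.0000) / (8) = -0.5000
  x_2 = (11 - (-3)·-0.5000 - (-4)·0.0000) / (8) = 1.1875
  x_3 = (-11 - (4)·-0.5000 - (2)·1.1875) / (7) = -1.6250
Iteration 2:
  x_1 = (-4 - (-4)·1.1875 - (-1)·-1.6250) / (8) = -0.1094
  x_2 = (11 - (-3)·-0.1094 - (-4)·-1.6250) / (8) = 0.5215
  x_3 = (-11 - (4)·-0.1094 - (2)·0.5215) / (7) = -1.6579
Iteration 3:
  x_1 = (-4 - (-4)·0.5215 - (-1)·-1.6579) / (8) = -0.4465
  x_2 = (11 - (-3)·-0.4465 - (-4)·-1.6579) / (8) = 0.3786
  x_3 = (-11 - (4)·-0.4465 - (2)·0.3786) / (7) = -1.4245
Residual b − A·x = (-0.3381, 0.9337, 0.0003)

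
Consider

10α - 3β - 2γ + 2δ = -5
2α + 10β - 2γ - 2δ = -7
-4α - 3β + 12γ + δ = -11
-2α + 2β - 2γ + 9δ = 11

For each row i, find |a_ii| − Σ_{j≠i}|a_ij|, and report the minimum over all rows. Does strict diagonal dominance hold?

3

row 1: |10| − (3+2+2) = 3
row 2: |10| − (2+2+2) = 4
row 3: |12| − (4+3+1) = 4
row 4: |9| − (2+2+2) = 3
minimum over rows = 3 → strictly diagonally dominant (convergence guaranteed)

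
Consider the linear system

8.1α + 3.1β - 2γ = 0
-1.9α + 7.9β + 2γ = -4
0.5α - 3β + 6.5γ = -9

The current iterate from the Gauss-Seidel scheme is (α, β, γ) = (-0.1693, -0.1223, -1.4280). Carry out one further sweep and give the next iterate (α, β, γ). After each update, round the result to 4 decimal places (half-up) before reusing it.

(-0.3058, -0.2184, -1.4619)

One sweep:
  α = (0 - (3.1)·-0.1223 - (-2)·-1.4280) / (8.1) = -0.3058
  β = (-4 - (-1.9)·-0.3058 - (2)·-1.4280) / (7.9) = -0.2184
  γ = (-9 - (0.5)·-0.3058 - (-3)·-0.2184) / (6.5) = -1.4619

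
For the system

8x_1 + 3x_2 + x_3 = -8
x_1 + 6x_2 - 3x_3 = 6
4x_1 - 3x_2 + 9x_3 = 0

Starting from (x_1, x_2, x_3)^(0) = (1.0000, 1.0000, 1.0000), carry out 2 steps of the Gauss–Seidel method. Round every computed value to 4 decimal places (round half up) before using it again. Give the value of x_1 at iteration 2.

-1.8125

Iteration 1:
  x_1 = (-8 - (3)·1.0000 - (1)·1.0000) / (8) = -1.5000
  x_2 = (6 - (1)·-1.5000 - (-3)·1.0000) / (6) = 1.7500
  x_3 = (0 - (4)·-1.5000 - (-3)·1.7500) / (9) = 1.2500
Iteration 2:
  x_1 = (-8 - (3)·1.7500 - (1)·1.2500) / (8) = -1.8125
  x_2 = (6 - (1)·-1.8125 - (-3)·1.2500) / (6) = 1.9271
  x_3 = (0 - (4)·-1.8125 - (-3)·1.9271) / (9) = 1.4479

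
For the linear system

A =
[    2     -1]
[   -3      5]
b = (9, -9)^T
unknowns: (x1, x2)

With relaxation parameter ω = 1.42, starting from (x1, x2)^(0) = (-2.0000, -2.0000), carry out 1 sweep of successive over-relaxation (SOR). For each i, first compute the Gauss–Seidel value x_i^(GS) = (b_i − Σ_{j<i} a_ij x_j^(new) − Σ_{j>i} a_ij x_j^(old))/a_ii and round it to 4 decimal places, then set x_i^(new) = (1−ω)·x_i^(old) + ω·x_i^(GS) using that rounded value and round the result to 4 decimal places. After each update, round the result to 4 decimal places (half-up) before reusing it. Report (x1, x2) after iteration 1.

(5.8100, 3.2341)

Iteration 1:
  x1: GS value = (9 - (-1)·-2.0000) / (2) = 3.5000;  x1 ← (1−ω)·-2.0000 + ω·3.5000 = 5.8100
  x2: GS value = (-9 - (-3)·5.8100) / (5) = 1.6860;  x2 ← (1−ω)·-2.0000 + ω·1.6860 = 3.2341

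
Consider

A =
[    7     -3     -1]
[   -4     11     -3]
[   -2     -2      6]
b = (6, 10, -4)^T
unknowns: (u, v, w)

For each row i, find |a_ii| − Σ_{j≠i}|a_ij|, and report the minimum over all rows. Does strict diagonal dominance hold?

row 1: |7| − (3+1) = 3
row 2: |11| − (4+3) = 4
row 3: |6| − (2+2) = 2
minimum over rows = 2 → strictly diagonally dominant (convergence guaranteed)

2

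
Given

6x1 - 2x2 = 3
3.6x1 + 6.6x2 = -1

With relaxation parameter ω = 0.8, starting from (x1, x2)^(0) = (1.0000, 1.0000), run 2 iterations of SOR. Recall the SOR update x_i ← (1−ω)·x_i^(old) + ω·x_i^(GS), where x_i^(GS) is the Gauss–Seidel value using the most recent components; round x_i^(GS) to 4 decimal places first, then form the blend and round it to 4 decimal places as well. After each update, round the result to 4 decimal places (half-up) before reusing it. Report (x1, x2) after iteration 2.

Iteration 1:
  x1: GS value = (3 - (-2)·1.0000) / (6) = 0.8333;  x1 ← (1−ω)·1.0000 + ω·0.8333 = 0.8666
  x2: GS value = (-1 - (3.6)·0.8666) / (6.6) = -0.6242;  x2 ← (1−ω)·1.0000 + ω·-0.6242 = -0.2994
Iteration 2:
  x1: GS value = (3 - (-2)·-0.2994) / (6) = 0.4002;  x1 ← (1−ω)·0.8666 + ω·0.4002 = 0.4935
  x2: GS value = (-1 - (3.6)·0.4935) / (6.6) = -0.4207;  x2 ← (1−ω)·-0.2994 + ω·-0.4207 = -0.3964

(0.4935, -0.3964)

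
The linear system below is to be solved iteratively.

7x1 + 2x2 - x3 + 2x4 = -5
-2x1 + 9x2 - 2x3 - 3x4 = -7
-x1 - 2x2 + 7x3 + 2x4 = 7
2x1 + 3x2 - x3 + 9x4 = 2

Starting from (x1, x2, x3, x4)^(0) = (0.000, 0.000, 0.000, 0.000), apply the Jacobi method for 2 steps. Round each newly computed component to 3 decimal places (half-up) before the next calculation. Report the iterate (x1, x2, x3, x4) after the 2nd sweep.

(-0.413, -0.640, 0.612, 0.751)

Iteration 1:
  x1 = (-5 - (2)·0.000 - (-1)·0.000 - (2)·0.000) / (7) = -0.714
  x2 = (-7 - (-2)·0.000 - (-2)·0.000 - (-3)·0.000) / (9) = -0.778
  x3 = (7 - (-1)·0.000 - (-2)·0.000 - (2)·0.000) / (7) = 1.000
  x4 = (2 - (2)·0.000 - (3)·0.000 - (-1)·0.000) / (9) = 0.222
Iteration 2:
  x1 = (-5 - (2)·-0.778 - (-1)·1.000 - (2)·0.222) / (7) = -0.413
  x2 = (-7 - (-2)·-0.714 - (-2)·1.000 - (-3)·0.222) / (9) = -0.640
  x3 = (7 - (-1)·-0.714 - (-2)·-0.778 - (2)·0.222) / (7) = 0.612
  x4 = (2 - (2)·-0.714 - (3)·-0.778 - (-1)·1.000) / (9) = 0.751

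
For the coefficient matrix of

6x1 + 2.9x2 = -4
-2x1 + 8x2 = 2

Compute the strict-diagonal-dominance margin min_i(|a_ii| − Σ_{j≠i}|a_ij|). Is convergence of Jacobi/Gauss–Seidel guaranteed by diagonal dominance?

row 1: |6| − (2.9) = 3.1
row 2: |8| − (2) = 6
minimum over rows = 3.1 → strictly diagonally dominant (convergence guaranteed)

3.1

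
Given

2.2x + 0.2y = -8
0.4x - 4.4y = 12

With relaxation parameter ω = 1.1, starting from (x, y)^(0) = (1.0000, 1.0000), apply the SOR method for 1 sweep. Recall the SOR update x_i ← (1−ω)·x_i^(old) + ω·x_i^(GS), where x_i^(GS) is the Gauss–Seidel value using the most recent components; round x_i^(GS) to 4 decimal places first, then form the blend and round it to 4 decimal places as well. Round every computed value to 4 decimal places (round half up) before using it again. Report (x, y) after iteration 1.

(-4.2000, -3.5200)

Iteration 1:
  x: GS value = (-8 - (0.2)·1.0000) / (2.2) = -3.7273;  x ← (1−ω)·1.0000 + ω·-3.7273 = -4.2000
  y: GS value = (12 - (0.4)·-4.2000) / (-4.4) = -3.1091;  y ← (1−ω)·1.0000 + ω·-3.1091 = -3.5200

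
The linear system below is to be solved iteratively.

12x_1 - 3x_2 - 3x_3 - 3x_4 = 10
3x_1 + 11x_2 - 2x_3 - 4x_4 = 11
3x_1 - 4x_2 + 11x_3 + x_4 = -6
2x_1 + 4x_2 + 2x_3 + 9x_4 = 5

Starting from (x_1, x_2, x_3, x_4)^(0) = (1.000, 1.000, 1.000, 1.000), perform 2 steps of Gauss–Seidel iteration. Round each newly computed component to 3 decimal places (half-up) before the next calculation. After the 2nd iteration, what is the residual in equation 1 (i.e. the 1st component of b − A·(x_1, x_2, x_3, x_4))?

-0.224

Iteration 1:
  x_1 = (10 - (-3)·1.000 - (-3)·1.000 - (-3)·1.000) / (12) = 1.583
  x_2 = (11 - (3)·1.583 - (-2)·1.000 - (-4)·1.000) / (11) = 1.114
  x_3 = (-6 - (3)·1.583 - (-4)·1.114 - (1)·1.000) / (11) = -0.663
  x_4 = (5 - (2)·1.583 - (4)·1.114 - (2)·-0.663) / (9) = -0.144
Iteration 2:
  x_1 = (10 - (-3)·1.114 - (-3)·-0.663 - (-3)·-0.144) / (12) = 0.910
  x_2 = (11 - (3)·0.910 - (-2)·-0.663 - (-4)·-0.144) / (11) = 0.579
  x_3 = (-6 - (3)·0.910 - (-4)·0.579 - (1)·-0.144) / (11) = -0.570
  x_4 = (5 - (2)·0.910 - (4)·0.579 - (2)·-0.570) / (9) = 0.223
Residual b − A·x = (-0.224, 1.653, -0.367, -0.003)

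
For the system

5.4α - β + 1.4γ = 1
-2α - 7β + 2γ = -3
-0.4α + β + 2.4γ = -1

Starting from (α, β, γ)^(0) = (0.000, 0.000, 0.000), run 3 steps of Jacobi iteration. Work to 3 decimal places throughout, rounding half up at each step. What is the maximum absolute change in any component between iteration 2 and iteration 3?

0.103

Iteration 1:
  α = (1 - (-1)·0.000 - (1.4)·0.000) / (5.4) = 0.185
  β = (-3 - (-2)·0.000 - (2)·0.000) / (-7) = 0.429
  γ = (-1 - (-0.4)·0.000 - (1)·0.000) / (2.4) = -0.417
Iteration 2:
  α = (1 - (-1)·0.429 - (1.4)·-0.417) / (5.4) = 0.373
  β = (-3 - (-2)·0.185 - (2)·-0.417) / (-7) = 0.257
  γ = (-1 - (-0.4)·0.185 - (1)·0.429) / (2.4) = -0.565
Iteration 3:
  α = (1 - (-1)·0.257 - (1.4)·-0.565) / (5.4) = 0.379
  β = (-3 - (-2)·0.373 - (2)·-0.565) / (-7) = 0.161
  γ = (-1 - (-0.4)·0.373 - (1)·0.257) / (2.4) = -0.462
Change: (0.006, -0.096, 0.103) → max |·| = 0.103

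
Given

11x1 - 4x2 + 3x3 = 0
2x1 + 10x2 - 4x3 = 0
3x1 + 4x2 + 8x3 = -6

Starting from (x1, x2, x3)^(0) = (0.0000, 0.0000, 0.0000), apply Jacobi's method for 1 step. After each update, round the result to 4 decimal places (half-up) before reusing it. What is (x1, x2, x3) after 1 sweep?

(0.0000, 0.0000, -0.7500)

Iteration 1:
  x1 = (0 - (-4)·0.0000 - (3)·0.0000) / (11) = 0.0000
  x2 = (0 - (2)·0.0000 - (-4)·0.0000) / (10) = 0.0000
  x3 = (-6 - (3)·0.0000 - (4)·0.0000) / (8) = -0.7500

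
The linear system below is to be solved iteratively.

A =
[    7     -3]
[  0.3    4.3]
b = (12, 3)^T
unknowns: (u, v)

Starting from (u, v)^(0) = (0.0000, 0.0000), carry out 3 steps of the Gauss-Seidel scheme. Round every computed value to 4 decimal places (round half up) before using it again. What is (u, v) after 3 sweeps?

Iteration 1:
  u = (12 - (-3)·0.0000) / (7) = 1.7143
  v = (3 - (0.3)·1.7143) / (4.3) = 0.5781
Iteration 2:
  u = (12 - (-3)·0.5781) / (7) = 1.9620
  v = (3 - (0.3)·1.9620) / (4.3) = 0.5608
Iteration 3:
  u = (12 - (-3)·0.5608) / (7) = 1.9546
  v = (3 - (0.3)·1.9546) / (4.3) = 0.5613

(1.9546, 0.5613)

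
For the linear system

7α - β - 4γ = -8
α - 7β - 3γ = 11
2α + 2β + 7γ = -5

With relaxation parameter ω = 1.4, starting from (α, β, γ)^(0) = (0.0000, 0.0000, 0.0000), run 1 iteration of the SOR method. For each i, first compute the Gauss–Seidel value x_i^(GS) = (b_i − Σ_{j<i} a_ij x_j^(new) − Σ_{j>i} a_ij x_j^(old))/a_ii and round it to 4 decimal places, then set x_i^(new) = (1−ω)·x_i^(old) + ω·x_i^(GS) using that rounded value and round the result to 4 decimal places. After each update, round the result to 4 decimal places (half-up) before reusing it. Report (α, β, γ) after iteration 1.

Iteration 1:
  α: GS value = (-8 - (-1)·0.0000 - (-4)·0.0000) / (7) = -1.1429;  α ← (1−ω)·0.0000 + ω·-1.1429 = -1.6001
  β: GS value = (11 - (1)·-1.6001 - (-3)·0.0000) / (-7) = -1.8000;  β ← (1−ω)·0.0000 + ω·-1.8000 = -2.5200
  γ: GS value = (-5 - (2)·-1.6001 - (2)·-2.5200) / (7) = 0.4629;  γ ← (1−ω)·0.0000 + ω·0.4629 = 0.6481

(-1.6001, -2.5200, 0.6481)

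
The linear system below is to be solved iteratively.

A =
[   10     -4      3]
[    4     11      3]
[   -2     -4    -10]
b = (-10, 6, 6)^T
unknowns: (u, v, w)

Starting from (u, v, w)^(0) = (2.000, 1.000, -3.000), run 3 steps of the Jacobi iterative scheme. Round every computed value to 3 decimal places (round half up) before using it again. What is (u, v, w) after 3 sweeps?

(-0.399, 0.913, -0.862)

Iteration 1:
  u = (-10 - (-4)·1.000 - (3)·-3.000) / (10) = 0.300
  v = (6 - (4)·2.000 - (3)·-3.000) / (11) = 0.636
  w = (6 - (-2)·2.000 - (-4)·1.000) / (-10) = -1.400
Iteration 2:
  u = (-10 - (-4)·0.636 - (3)·-1.400) / (10) = -0.326
  v = (6 - (4)·0.300 - (3)·-1.400) / (11) = 0.818
  w = (6 - (-2)·0.300 - (-4)·0.636) / (-10) = -0.914
Iteration 3:
  u = (-10 - (-4)·0.818 - (3)·-0.914) / (10) = -0.399
  v = (6 - (4)·-0.326 - (3)·-0.914) / (11) = 0.913
  w = (6 - (-2)·-0.326 - (-4)·0.818) / (-10) = -0.862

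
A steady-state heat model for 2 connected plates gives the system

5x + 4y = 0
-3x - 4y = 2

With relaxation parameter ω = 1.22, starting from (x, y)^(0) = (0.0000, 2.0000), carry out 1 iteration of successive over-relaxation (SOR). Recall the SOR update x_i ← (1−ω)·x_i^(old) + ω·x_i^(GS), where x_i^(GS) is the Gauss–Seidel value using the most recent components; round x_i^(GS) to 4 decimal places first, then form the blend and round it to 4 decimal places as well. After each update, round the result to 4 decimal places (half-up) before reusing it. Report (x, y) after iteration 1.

Iteration 1:
  x: GS value = (0 - (4)·2.0000) / (5) = -1.6000;  x ← (1−ω)·0.0000 + ω·-1.6000 = -1.9520
  y: GS value = (2 - (-3)·-1.9520) / (-4) = 0.9640;  y ← (1−ω)·2.0000 + ω·0.9640 = 0.7361

(-1.9520, 0.7361)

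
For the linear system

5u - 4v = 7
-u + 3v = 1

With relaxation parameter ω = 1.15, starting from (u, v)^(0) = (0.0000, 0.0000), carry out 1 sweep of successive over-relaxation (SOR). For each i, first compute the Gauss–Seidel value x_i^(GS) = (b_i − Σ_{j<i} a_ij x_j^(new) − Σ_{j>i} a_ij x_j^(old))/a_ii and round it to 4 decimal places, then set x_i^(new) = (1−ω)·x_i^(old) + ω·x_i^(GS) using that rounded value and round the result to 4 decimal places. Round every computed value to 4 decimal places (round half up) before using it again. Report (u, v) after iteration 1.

(1.6100, 1.0005)

Iteration 1:
  u: GS value = (7 - (-4)·0.0000) / (5) = 1.4000;  u ← (1−ω)·0.0000 + ω·1.4000 = 1.6100
  v: GS value = (1 - (-1)·1.6100) / (3) = 0.8700;  v ← (1−ω)·0.0000 + ω·0.8700 = 1.0005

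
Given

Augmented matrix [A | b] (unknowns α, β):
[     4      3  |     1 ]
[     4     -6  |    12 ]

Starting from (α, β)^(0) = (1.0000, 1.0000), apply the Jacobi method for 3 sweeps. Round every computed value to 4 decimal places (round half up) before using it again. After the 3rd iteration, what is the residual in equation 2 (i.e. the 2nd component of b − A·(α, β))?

Iteration 1:
  α = (1 - (3)·1.0000) / (4) = -0.5000
  β = (12 - (4)·1.0000) / (-6) = -1.3333
Iteration 2:
  α = (1 - (3)·-1.3333) / (4) = 1.2500
  β = (12 - (4)·-0.5000) / (-6) = -2.3333
Iteration 3:
  α = (1 - (3)·-2.3333) / (4) = 2.0000
  β = (12 - (4)·1.2500) / (-6) = -1.1667
Residual b − A·x = (-3.4999, -3.0002)

-3.0002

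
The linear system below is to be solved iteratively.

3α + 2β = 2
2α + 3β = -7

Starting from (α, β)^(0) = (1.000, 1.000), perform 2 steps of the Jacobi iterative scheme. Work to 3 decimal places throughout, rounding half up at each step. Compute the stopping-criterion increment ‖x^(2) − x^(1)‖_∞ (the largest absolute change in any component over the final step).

2.667

Iteration 1:
  α = (2 - (2)·1.000) / (3) = 0.000
  β = (-7 - (2)·1.000) / (3) = -3.000
Iteration 2:
  α = (2 - (2)·-3.000) / (3) = 2.667
  β = (-7 - (2)·0.000) / (3) = -2.333
Change: (2.667, 0.667) → max |·| = 2.667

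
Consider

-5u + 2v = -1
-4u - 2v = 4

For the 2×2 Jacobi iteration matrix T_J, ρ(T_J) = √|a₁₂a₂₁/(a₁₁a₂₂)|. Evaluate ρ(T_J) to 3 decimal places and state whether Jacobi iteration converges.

a₁₂a₂₁/(a₁₁a₂₂) = (2)·(-4) / ((-5)·(-2)) = -0.800000
ρ = √|-0.800000| = √0.800000 = 0.894
ρ < 1, so Jacobi converges

0.894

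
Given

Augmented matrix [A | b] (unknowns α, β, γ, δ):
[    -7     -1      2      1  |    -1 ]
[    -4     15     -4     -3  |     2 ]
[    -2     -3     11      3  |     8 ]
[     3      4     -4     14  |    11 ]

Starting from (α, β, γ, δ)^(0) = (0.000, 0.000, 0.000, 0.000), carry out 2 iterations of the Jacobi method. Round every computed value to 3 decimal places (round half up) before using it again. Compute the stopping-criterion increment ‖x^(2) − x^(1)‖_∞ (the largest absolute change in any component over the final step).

Iteration 1:
  α = (-1 - (-1)·0.000 - (2)·0.000 - (1)·0.000) / (-7) = 0.143
  β = (2 - (-4)·0.000 - (-4)·0.000 - (-3)·0.000) / (15) = 0.133
  γ = (8 - (-2)·0.000 - (-3)·0.000 - (3)·0.000) / (11) = 0.727
  δ = (11 - (3)·0.000 - (4)·0.000 - (-4)·0.000) / (14) = 0.786
Iteration 2:
  α = (-1 - (-1)·0.133 - (2)·0.727 - (1)·0.786) / (-7) = 0.444
  β = (2 - (-4)·0.143 - (-4)·0.727 - (-3)·0.786) / (15) = 0.523
  γ = (8 - (-2)·0.143 - (-3)·0.133 - (3)·0.786) / (11) = 0.575
  δ = (11 - (3)·0.143 - (4)·0.133 - (-4)·0.727) / (14) = 0.925
Change: (0.301, 0.390, -0.152, 0.139) → max |·| = 0.390

0.390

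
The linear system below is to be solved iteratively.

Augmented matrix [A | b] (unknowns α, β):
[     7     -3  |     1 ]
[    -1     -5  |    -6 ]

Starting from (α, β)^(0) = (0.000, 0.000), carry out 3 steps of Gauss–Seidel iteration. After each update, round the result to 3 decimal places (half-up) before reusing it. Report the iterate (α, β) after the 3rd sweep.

Iteration 1:
  α = (1 - (-3)·0.000) / (7) = 0.143
  β = (-6 - (-1)·0.143) / (-5) = 1.171
Iteration 2:
  α = (1 - (-3)·1.171) / (7) = 0.645
  β = (-6 - (-1)·0.645) / (-5) = 1.071
Iteration 3:
  α = (1 - (-3)·1.071) / (7) = 0.602
  β = (-6 - (-1)·0.602) / (-5) = 1.080

(0.602, 1.080)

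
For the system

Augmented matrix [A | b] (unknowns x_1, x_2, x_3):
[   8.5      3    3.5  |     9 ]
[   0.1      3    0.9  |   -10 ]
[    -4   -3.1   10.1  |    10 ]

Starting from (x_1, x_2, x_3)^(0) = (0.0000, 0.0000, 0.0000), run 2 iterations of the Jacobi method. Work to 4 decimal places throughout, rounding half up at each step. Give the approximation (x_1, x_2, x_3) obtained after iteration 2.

(1.8276, -3.6657, 0.3863)

Iteration 1:
  x_1 = (9 - (3)·0.0000 - (3.5)·0.0000) / (8.5) = 1.0588
  x_2 = (-10 - (0.1)·0.0000 - (0.9)·0.0000) / (3) = -3.3333
  x_3 = (10 - (-4)·0.0000 - (-3.1)·0.0000) / (10.1) = 0.9901
Iteration 2:
  x_1 = (9 - (3)·-3.3333 - (3.5)·0.9901) / (8.5) = 1.8276
  x_2 = (-10 - (0.1)·1.0588 - (0.9)·0.9901) / (3) = -3.6657
  x_3 = (10 - (-4)·1.0588 - (-3.1)·-3.3333) / (10.1) = 0.3863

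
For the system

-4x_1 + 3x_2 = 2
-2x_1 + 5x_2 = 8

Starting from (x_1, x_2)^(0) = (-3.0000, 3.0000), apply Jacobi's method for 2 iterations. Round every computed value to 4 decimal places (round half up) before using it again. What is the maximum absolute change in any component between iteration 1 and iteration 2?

1.9500

Iteration 1:
  x_1 = (2 - (3)·3.0000) / (-4) = 1.7500
  x_2 = (8 - (-2)·-3.0000) / (5) = 0.4000
Iteration 2:
  x_1 = (2 - (3)·0.4000) / (-4) = -0.2000
  x_2 = (8 - (-2)·1.7500) / (5) = 2.3000
Change: (-1.9500, 1.9000) → max |·| = 1.9500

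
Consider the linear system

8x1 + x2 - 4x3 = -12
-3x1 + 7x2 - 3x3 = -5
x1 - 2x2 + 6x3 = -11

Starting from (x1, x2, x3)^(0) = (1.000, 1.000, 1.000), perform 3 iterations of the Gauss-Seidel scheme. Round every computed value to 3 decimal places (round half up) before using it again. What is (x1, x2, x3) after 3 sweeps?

Iteration 1:
  x1 = (-12 - (1)·1.000 - (-4)·1.000) / (8) = -1.125
  x2 = (-5 - (-3)·-1.125 - (-3)·1.000) / (7) = -0.768
  x3 = (-11 - (1)·-1.125 - (-2)·-0.768) / (6) = -1.902
Iteration 2:
  x1 = (-12 - (1)·-0.768 - (-4)·-1.902) / (8) = -2.355
  x2 = (-5 - (-3)·-2.355 - (-3)·-1.902) / (7) = -2.539
  x3 = (-11 - (1)·-2.355 - (-2)·-2.539) / (6) = -2.287
Iteration 3:
  x1 = (-12 - (1)·-2.539 - (-4)·-2.287) / (8) = -2.326
  x2 = (-5 - (-3)·-2.326 - (-3)·-2.287) / (7) = -2.691
  x3 = (-11 - (1)·-2.326 - (-2)·-2.691) / (6) = -2.343

(-2.326, -2.691, -2.343)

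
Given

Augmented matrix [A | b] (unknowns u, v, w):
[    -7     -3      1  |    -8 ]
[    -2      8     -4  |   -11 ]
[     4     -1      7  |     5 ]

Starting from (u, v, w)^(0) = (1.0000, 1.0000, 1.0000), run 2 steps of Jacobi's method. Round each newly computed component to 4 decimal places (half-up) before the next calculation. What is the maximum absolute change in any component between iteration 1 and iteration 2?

Iteration 1:
  u = (-8 - (-3)·1.0000 - (1)·1.0000) / (-7) = 0.8571
  v = (-11 - (-2)·1.0000 - (-4)·1.0000) / (8) = -0.6250
  w = (5 - (4)·1.0000 - (-1)·1.0000) / (7) = 0.2857
Iteration 2:
  u = (-8 - (-3)·-0.6250 - (1)·0.2857) / (-7) = 1.4515
  v = (-11 - (-2)·0.8571 - (-4)·0.2857) / (8) = -1.0179
  w = (5 - (4)·0.8571 - (-1)·-0.6250) / (7) = 0.1352
Change: (0.5944, -0.3929, -0.1505) → max |·| = 0.5944

0.5944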